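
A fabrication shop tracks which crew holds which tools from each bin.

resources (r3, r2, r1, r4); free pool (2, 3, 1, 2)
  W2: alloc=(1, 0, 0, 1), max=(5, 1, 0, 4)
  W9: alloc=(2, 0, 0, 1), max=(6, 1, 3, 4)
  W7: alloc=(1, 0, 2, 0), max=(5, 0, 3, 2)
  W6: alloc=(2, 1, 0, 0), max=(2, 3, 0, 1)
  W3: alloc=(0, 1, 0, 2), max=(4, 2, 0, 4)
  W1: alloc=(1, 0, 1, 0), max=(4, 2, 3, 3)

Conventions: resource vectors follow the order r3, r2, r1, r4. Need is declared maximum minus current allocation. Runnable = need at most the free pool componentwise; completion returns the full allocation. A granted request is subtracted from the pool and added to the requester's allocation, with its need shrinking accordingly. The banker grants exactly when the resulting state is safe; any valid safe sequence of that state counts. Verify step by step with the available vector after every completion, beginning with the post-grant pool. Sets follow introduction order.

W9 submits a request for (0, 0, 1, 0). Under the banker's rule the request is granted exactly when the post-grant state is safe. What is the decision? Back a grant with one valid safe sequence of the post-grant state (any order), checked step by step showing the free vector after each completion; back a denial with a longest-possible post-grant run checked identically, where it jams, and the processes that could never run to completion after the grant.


DENY. Granting would leave the state unsafe.
Key observation: even finishing W6, W3, W2 leaves just (5, 5, 0, 5) free — too little r1 for any of the remaining processes.
Pretend the grant happened; the run W6, W3, W2 goes as far as possible. Check, step by step:
  pool = (2, 3, 0, 2)
  W6 needs (0, 2, 0, 1) <= (2, 3, 0, 2) -> finishes; pool += (2, 1, 0, 0) = (4, 4, 0, 2)
  W3 needs (4, 1, 0, 2) <= (4, 4, 0, 2) -> finishes; pool += (0, 1, 0, 2) = (4, 5, 0, 4)
  W2 needs (4, 1, 0, 3) <= (4, 5, 0, 4) -> finishes; pool += (1, 0, 0, 1) = (5, 5, 0, 5)
  W9 cannot run: need (4, 1, 2, 3) vs free (5, 5, 0, 5) (insufficient r1)
  W7 cannot run: need (4, 0, 1, 2) vs free (5, 5, 0, 5) (insufficient r1)
  W1 cannot run: need (3, 2, 2, 3) vs free (5, 5, 0, 5) (insufficient r1)
Processes that could never finish after the grant: W9, W7 and W1.


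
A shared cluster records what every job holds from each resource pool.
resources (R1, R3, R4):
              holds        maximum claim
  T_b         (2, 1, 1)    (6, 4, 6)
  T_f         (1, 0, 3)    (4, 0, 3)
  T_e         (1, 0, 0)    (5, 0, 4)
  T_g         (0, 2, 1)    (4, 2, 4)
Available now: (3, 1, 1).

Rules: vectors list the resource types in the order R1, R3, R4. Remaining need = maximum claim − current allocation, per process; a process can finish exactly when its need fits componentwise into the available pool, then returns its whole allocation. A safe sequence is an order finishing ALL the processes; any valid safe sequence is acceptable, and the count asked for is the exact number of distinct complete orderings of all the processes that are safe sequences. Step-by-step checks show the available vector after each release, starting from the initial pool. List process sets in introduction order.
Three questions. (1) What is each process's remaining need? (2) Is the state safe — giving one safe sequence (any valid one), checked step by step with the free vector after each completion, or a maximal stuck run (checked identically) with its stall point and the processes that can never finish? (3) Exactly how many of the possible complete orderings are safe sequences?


(1) Remaining need (order R1, R3, R4):
  T_b: (4, 3, 5)
  T_f: (3, 0, 0)
  T_e: (4, 0, 4)
  T_g: (4, 0, 3)
(2) The state is SAFE; one workable sequence: T_f, T_e, T_g, T_b.
Key observation: T_f is the earliest step where a requested resource binds exactly: need (3, 0, 0), pool (3, 1, 1) at its turn.
Walking it through:
  pool = (3, 1, 1)
  run T_f (needs (3, 0, 0), free (3, 1, 1)); after release of (1, 0, 3) the pool is (4, 1, 4)
  run T_e (needs (4, 0, 4), free (4, 1, 4)); after release of (1, 0, 0) the pool is (5, 1, 4)
  run T_g (needs (4, 0, 3), free (5, 1, 4)); after release of (0, 2, 1) the pool is (5, 3, 5)
  run T_b (needs (4, 3, 5), free (5, 3, 5)); after release of (2, 1, 1) the pool is (7, 4, 6)
(3) Precisely 3 of the possible complete orderings are safe sequences.


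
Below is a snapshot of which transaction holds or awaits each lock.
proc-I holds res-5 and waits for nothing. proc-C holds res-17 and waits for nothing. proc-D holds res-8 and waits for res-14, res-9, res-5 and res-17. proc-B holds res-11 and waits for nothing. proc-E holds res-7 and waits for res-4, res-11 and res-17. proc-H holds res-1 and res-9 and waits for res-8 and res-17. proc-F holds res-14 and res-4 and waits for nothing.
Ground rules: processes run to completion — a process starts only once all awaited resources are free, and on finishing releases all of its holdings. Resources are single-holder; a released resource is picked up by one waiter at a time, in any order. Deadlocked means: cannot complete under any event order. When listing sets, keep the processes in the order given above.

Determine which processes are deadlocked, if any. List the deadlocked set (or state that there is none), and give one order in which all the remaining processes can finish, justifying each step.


The deadlocked set is proc-D and proc-H.
Key observation: the knot is the closed ring of waits proc-D -> proc-H -> proc-D; no other process is dragged down with it.
One completion order for the rest: proc-B, proc-F, proc-I, proc-C, proc-E.
Step-by-step check:
  proc-B waits on nothing -> runs at once and releases res-11
  proc-F waits on nothing -> runs at once and releases res-14 and res-4
  proc-I waits on nothing -> runs at once and releases res-5
  proc-C waits on nothing -> runs at once and releases res-17
  proc-E waits on res-4, res-11 and res-17 — all released -> runs and releases res-7


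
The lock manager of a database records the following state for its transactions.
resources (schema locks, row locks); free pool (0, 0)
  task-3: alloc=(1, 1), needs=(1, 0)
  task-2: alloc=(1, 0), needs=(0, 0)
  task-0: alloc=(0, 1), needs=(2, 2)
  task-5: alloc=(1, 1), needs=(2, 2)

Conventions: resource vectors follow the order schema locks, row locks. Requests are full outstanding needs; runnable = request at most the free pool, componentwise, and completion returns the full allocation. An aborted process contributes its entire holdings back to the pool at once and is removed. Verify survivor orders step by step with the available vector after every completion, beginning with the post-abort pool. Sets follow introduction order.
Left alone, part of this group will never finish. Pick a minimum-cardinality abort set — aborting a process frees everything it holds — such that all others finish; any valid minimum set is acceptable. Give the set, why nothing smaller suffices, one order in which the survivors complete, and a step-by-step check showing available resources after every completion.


Abort task-5.
Key observation: task-0 was stuck for good until task-5 gave back (1, 1); in the order shown it finishes at step 3.
No smaller set exists: with zero aborts the deadlock remains.
The survivors complete as task-2, task-3, task-0. Check, step by step (starting from the post-abort pool):
  pool = (1, 1)
  task-2 needs (0, 0) <= (1, 1) -> finishes; pool += (1, 0) = (2, 1)
  task-3 needs (1, 0) <= (2, 1) -> finishes; pool += (1, 1) = (3, 2)
  task-0 needs (2, 2) <= (3, 2) -> finishes; pool += (0, 1) = (3, 3)


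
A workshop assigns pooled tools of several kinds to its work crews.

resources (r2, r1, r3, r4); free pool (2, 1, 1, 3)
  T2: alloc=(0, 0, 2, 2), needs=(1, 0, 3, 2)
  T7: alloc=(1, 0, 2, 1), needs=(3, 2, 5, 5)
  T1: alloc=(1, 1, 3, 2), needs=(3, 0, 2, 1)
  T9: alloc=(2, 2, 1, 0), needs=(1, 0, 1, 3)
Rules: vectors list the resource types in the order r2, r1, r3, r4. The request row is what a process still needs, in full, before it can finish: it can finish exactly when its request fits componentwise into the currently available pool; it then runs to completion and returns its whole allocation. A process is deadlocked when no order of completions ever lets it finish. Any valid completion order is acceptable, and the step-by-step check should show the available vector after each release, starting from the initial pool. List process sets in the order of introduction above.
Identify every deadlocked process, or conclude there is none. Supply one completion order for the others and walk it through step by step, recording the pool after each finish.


The deadlocked set is empty.
Key observation: T9 can run right away; the returned allocation unlocks the remaining processes in turn.
The rest can finish in the order T9, T1, T7, T2. Step-by-step check:
  pool = (2, 1, 1, 3)
  T9 needs (1, 0, 1, 3) <= (2, 1, 1, 3) -> finishes; pool += (2, 2, 1, 0) = (4, 3, 2, 3)
  T1 needs (3, 0, 2, 1) <= (4, 3, 2, 3) -> finishes; pool += (1, 1, 3, 2) = (5, 4, 5, 5)
  T7 needs (3, 2, 5, 5) <= (5, 4, 5, 5) -> finishes; pool += (1, 0, 2, 1) = (6, 4, 7, 6)
  T2 needs (1, 0, 3, 2) <= (6, 4, 7, 6) -> finishes; pool += (0, 0, 2, 2) = (6, 4, 9, 8)


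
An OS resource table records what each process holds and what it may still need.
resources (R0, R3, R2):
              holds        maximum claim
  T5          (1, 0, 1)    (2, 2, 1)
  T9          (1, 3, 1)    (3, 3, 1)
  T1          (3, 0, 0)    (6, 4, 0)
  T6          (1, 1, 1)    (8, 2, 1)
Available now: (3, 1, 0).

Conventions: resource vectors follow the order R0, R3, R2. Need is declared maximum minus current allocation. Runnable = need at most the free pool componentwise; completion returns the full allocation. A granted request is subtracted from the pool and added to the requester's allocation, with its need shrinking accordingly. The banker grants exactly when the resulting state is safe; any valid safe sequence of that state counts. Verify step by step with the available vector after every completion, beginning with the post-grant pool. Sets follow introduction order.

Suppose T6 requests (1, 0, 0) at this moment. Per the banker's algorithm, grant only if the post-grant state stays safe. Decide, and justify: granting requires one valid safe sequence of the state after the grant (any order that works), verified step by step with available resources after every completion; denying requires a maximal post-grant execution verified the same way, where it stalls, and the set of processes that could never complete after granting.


GRANT: granting preserves safety; a valid post-grant sequence is T9, T1, T5, T6.
Key observation: after the grant the pool drops to (2, 1, 0), which still lets T9 finish first and unwind the rest.
Step-by-step check of the post-grant state:
  pool = (2, 1, 0)
  T9 needs (2, 0, 0) <= (2, 1, 0) -> finishes; pool += (1, 3, 1) = (3, 4, 1)
  T1 needs (3, 4, 0) <= (3, 4, 1) -> finishes; pool += (3, 0, 0) = (6, 4, 1)
  T5 needs (1, 2, 0) <= (6, 4, 1) -> finishes; pool += (1, 0, 1) = (7, 4, 2)
  T6 needs (6, 1, 0) <= (7, 4, 2) -> finishes; pool += (2, 1, 1) = (9, 5, 3)


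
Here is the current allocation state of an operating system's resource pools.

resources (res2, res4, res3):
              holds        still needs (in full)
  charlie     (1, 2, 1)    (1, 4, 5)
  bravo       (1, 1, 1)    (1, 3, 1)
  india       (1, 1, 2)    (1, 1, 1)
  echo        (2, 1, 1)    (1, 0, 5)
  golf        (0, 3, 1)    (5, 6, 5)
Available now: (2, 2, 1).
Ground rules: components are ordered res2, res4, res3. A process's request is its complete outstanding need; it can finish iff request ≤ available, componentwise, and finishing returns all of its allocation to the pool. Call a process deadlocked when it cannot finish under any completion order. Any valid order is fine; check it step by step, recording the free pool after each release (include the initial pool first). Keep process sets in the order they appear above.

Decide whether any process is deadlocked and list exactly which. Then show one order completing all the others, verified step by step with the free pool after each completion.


The deadlocked set is charlie, echo and golf.
Key observation: after india, bravo complete, (4, 4, 4) is the best the pool ever gets, yet each leftover process wants more res3.
The rest can finish in the order india, bravo. Check, step by step:
  pool = (2, 2, 1)
  run india (needs (1, 1, 1), free (2, 2, 1)); after release of (1, 1, 2) the pool is (3, 3, 3)
  run bravo (needs (1, 3, 1), free (3, 3, 3)); after release of (1, 1, 1) the pool is (4, 4, 4)
The blocked processes can never fit:
  charlie cannot run: need (1, 4, 5) vs free (4, 4, 4) (insufficient res3)
  echo cannot run: need (1, 0, 5) vs free (4, 4, 4) (insufficient res3)
  golf cannot run: need (5, 6, 5) vs free (4, 4, 4) (insufficient res2, res4 and res3)


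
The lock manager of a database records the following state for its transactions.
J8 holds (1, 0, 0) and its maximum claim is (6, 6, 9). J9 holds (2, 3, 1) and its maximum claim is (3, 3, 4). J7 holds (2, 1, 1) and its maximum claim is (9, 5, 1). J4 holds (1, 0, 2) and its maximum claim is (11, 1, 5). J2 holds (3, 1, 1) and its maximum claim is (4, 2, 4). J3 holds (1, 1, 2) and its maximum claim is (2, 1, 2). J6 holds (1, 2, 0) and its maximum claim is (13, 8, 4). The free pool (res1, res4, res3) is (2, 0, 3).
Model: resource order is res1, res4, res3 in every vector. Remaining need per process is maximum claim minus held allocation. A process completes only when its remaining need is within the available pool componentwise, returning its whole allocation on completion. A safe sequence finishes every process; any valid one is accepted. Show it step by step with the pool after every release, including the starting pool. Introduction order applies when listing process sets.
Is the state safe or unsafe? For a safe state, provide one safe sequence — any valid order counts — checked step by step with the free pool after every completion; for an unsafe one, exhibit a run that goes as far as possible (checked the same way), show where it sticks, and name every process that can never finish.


SAFE, for example via the order J9, J3, J2, J7, J4, J8, J6.
Key observation: J9 is the earliest step where a requested resource binds exactly: need (1, 0, 3), pool (2, 0, 3) at its turn.
Step-by-step check:
  pool = (2, 0, 3)
  J9: need (1, 0, 3) fits (2, 0, 3); releases (2, 3, 1), pool now (4, 3, 4)
  J3: need (1, 0, 0) fits (4, 3, 4); releases (1, 1, 2), pool now (5, 4, 6)
  J2: need (1, 1, 3) fits (5, 4, 6); releases (3, 1, 1), pool now (8, 5, 7)
  J7: need (7, 4, 0) fits (8, 5, 7); releases (2, 1, 1), pool now (10, 6, 8)
  J4: need (10, 1, 3) fits (10, 6, 8); releases (1, 0, 2), pool now (11, 6, 10)
  J8: need (5, 6, 9) fits (11, 6, 10); releases (1, 0, 0), pool now (12, 6, 10)
  J6: need (12, 6, 4) fits (12, 6, 10); releases (1, 2, 0), pool now (13, 8, 10)


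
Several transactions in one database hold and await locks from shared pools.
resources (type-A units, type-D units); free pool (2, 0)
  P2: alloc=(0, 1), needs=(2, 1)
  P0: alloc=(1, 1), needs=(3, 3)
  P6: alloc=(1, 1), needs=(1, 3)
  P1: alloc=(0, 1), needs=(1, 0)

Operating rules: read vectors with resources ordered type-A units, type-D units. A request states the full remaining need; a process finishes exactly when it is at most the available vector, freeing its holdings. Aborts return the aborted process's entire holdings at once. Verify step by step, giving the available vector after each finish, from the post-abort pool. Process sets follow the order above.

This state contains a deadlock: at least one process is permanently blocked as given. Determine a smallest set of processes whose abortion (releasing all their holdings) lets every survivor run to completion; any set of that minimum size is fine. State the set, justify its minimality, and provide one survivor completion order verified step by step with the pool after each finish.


Abort P0.
Key observation: the deadlocked P6 becomes finishable only because P0 released (1, 1); it completes at step 3 below.
Minimality: the empty abort set fails — the state is deadlocked as it stands.
Survivors finish in the order: P2, P1, P6. Verifying each step (pool after the aborts first):
  pool = (3, 1)
  P2: need (2, 1) fits (3, 1); releases (0, 1), pool now (3, 2)
  P1: need (1, 0) fits (3, 2); releases (0, 1), pool now (3, 3)
  P6: need (1, 3) fits (3, 3); releases (1, 1), pool now (4, 4)


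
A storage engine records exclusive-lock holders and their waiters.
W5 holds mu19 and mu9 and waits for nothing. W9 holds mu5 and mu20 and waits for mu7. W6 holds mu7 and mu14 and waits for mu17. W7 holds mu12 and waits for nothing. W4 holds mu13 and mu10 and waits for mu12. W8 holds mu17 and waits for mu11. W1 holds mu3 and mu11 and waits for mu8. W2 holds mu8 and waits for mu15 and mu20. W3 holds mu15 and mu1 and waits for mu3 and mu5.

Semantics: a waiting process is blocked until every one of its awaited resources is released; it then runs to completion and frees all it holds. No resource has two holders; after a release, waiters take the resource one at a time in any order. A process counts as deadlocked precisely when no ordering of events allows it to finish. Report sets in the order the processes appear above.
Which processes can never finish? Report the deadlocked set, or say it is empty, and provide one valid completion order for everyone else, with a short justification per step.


Deadlocked: W9, W6, W8, W1, W2 and W3.
Key observation: nobody on the ring W9 -> W6 -> W8 -> W1 -> W2 -> W9 can start until another member finishes, which never happens; W3 is caught in further circular waits.
One completion order for the rest: W7, W5, W4.
Walking it through:
  W7 waits on nothing -> runs at once and releases mu12
  W5 waits on nothing -> runs at once and releases mu19 and mu9
  W4 waits on mu12 — all released -> runs and releases mu13 and mu10


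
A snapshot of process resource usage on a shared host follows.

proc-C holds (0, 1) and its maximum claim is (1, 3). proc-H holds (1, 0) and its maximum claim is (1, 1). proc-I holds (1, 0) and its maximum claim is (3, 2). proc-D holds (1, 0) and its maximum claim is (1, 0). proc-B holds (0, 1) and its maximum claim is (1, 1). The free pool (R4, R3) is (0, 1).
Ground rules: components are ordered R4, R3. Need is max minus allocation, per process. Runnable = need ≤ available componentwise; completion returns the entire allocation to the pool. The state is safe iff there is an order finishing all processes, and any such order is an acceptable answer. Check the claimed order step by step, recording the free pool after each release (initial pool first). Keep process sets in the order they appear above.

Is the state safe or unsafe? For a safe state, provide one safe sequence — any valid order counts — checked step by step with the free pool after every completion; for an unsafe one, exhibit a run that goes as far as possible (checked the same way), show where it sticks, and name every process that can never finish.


SAFE — a valid safe sequence is proc-H, proc-D, proc-B, proc-C, proc-I.
Key observation: the first exact fit in this order is proc-H — it needs (0, 1) with (0, 1) free, meeting a requested resource to the last unit.
Verifying each step:
  pool = (0, 1)
  proc-H: need (0, 1) fits (0, 1); releases (1, 0), pool now (1, 1)
  proc-D: need (0, 0) fits (1, 1); releases (1, 0), pool now (2, 1)
  proc-B: need (1, 0) fits (2, 1); releases (0, 1), pool now (2, 2)
  proc-C: need (1, 2) fits (2, 2); releases (0, 1), pool now (2, 3)
  proc-I: need (2, 2) fits (2, 3); releases (1, 0), pool now (3, 3)


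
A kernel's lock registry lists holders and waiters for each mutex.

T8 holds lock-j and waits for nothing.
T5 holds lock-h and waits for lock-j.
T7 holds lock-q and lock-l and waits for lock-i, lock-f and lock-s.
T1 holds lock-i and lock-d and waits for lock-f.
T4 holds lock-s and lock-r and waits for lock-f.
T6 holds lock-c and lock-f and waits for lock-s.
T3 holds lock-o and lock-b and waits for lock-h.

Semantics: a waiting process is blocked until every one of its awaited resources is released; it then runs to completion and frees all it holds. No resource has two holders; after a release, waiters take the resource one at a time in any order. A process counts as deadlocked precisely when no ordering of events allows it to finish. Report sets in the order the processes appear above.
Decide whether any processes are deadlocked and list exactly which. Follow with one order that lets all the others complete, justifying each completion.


The deadlocked set is T7, T1, T4 and T6.
Key observation: nobody on the ring T6 -> T4 -> T6 can start until another member finishes, which never happens; T7 and T1 wait into the deadlock from upstream.
One completion order for the rest: T8, T5, T3.
Walking it through:
  T8: no waits; runs immediately, freeing lock-j
  T5 waits on lock-j — all released -> runs and releases lock-h
  T3 waits on lock-h — all released -> runs and releases lock-o and lock-b


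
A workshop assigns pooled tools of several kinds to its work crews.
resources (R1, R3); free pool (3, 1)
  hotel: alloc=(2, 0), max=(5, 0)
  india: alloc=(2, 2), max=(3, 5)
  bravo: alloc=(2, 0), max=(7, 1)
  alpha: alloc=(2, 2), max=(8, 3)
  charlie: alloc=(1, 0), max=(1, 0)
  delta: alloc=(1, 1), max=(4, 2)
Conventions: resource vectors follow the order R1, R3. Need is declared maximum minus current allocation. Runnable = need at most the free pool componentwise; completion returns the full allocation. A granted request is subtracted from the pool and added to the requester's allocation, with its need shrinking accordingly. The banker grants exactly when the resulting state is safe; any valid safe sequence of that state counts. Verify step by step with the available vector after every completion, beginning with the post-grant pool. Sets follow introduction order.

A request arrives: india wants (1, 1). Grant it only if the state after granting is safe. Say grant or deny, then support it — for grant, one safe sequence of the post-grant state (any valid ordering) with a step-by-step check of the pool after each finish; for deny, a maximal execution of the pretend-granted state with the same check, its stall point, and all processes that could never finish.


DENY: after the grant no complete ordering would exist.
Key observation: no order helps: past charlie, hotel, the free pool tops out at (5, 0), below what each blocked process needs in R3.
After a pretend grant, a maximal execution: charlie, hotel — then nothing else fits. Step-by-step check:
  pool = (2, 0)
  run charlie (needs (0, 0), free (2, 0)); after release of (1, 0) the pool is (3, 0)
  run hotel (needs (3, 0), free (3, 0)); after release of (2, 0) the pool is (5, 0)
  india still needs (0, 2) but only (5, 0) is free — short on R3
  bravo still needs (5, 1) but only (5, 0) is free — short on R3
  alpha still needs (6, 1) but only (5, 0) is free — short on R1 and R3
  delta still needs (3, 1) but only (5, 0) is free — short on R3
Had the request been granted, india, bravo, alpha and delta could never finish.


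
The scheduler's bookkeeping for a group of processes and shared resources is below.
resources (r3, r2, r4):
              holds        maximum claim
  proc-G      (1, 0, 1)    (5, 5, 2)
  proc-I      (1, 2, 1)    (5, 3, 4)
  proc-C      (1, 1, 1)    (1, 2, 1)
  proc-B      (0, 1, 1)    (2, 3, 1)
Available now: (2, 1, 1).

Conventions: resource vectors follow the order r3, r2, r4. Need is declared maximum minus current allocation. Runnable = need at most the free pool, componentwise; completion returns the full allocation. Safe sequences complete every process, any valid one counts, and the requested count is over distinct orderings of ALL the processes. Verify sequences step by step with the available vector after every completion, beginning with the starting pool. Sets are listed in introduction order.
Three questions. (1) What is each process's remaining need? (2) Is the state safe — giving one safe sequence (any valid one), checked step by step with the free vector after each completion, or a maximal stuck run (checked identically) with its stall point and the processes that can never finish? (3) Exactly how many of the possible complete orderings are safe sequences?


(1) Need matrix, components ordered r3, r2, r4:
  proc-G: (4, 5, 1)
  proc-I: (4, 1, 3)
  proc-C: (0, 1, 0)
  proc-B: (2, 2, 0)
(2) UNSAFE.
Key observation: proc-C, proc-B can finish, but then (3, 3, 3) is all there is, and the blocked group's r3 demands exceed it.
A maximal execution: proc-C, proc-B — then nothing else fits. Verifying each step:
  pool = (2, 1, 1)
  proc-C needs (0, 1, 0) <= (2, 1, 1) -> finishes; pool += (1, 1, 1) = (3, 2, 2)
  proc-B needs (2, 2, 0) <= (3, 2, 2) -> finishes; pool += (0, 1, 1) = (3, 3, 3)
  blocked: proc-G wants (4, 5, 1), pool (3, 3, 3) — not enough r3 and r2
  blocked: proc-I wants (4, 1, 3), pool (3, 3, 3) — not enough r3
Permanently blocked: proc-G and proc-I.
(3) Precisely 0 of the possible complete orderings are safe sequences.


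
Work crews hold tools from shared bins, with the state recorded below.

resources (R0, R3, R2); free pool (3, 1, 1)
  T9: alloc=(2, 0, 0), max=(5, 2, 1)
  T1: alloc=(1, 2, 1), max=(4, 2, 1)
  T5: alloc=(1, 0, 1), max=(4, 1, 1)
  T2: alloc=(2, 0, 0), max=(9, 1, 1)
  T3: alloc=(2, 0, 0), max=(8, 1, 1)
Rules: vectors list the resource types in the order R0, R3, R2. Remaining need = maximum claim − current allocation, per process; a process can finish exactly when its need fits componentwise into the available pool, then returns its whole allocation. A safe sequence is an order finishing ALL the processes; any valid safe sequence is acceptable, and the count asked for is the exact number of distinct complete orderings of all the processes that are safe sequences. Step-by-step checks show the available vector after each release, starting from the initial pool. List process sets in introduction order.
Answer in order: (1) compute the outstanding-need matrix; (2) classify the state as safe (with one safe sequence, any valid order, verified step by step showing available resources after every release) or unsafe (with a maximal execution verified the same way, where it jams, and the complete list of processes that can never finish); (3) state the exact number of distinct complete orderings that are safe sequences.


(1) Outstanding need per process (order R0, R3, R2):
  T9: (3, 2, 1)
  T1: (3, 0, 0)
  T5: (3, 1, 0)
  T2: (7, 1, 1)
  T3: (6, 1, 1)
(2) SAFE — a valid safe sequence is T5, T1, T9, T2, T3.
Key observation: T5 is the earliest step where a requested resource binds exactly: need (3, 1, 0), pool (3, 1, 1) at its turn.
Check, step by step:
  pool = (3, 1, 1)
  run T5 (needs (3, 1, 0), free (3, 1, 1)); after release of (1, 0, 1) the pool is (4, 1, 2)
  run T1 (needs (3, 0, 0), free (4, 1, 2)); after release of (1, 2, 1) the pool is (5, 3, 3)
  run T9 (needs (3, 2, 1), free (5, 3, 3)); after release of (2, 0, 0) the pool is (7, 3, 3)
  run T2 (needs (7, 1, 1), free (7, 3, 3)); after release of (2, 0, 0) the pool is (9, 3, 3)
  run T3 (needs (6, 1, 1), free (9, 3, 3)); after release of (2, 0, 0) the pool is (11, 3, 3)
(3) Precisely 8 of the possible complete orderings are safe sequences.


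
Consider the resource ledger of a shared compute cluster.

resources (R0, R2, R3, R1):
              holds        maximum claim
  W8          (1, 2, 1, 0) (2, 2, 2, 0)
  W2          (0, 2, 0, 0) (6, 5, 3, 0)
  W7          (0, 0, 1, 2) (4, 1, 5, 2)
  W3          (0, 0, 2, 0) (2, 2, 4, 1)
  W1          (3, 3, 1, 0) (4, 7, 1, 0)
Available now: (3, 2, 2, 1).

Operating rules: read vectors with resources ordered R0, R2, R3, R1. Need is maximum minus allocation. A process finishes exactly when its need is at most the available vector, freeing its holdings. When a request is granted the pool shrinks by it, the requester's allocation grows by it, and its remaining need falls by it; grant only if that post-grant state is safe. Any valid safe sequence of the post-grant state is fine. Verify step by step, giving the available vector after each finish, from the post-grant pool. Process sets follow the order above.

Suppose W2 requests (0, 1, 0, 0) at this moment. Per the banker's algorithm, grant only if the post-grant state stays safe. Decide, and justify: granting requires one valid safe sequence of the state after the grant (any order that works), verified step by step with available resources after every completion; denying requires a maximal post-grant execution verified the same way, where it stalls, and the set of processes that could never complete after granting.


DENY: after the grant no complete ordering would exist.
Key observation: after W8, W3, W7 the pool peaks at (4, 3, 6, 3), and each blocked process is short somewhere: W2 on R0; W1 on R2.
After a pretend grant, a maximal execution: W8, W3, W7 — then nothing else fits. Step-by-step check:
  pool = (3, 1, 2, 1)
  W8: need (1, 0, 1, 0) fits (3, 1, 2, 1); releases (1, 2, 1, 0), pool now (4, 3, 3, 1)
  W3: need (2, 2, 2, 1) fits (4, 3, 3, 1); releases (0, 0, 2, 0), pool now (4, 3, 5, 1)
  W7: need (4, 1, 4, 0) fits (4, 3, 5, 1); releases (0, 0, 1, 2), pool now (4, 3, 6, 3)
  blocked: W2 wants (6, 2, 3, 0), pool (4, 3, 6, 3) — not enough R0
  blocked: W1 wants (1, 4, 0, 0), pool (4, 3, 6, 3) — not enough R2
Processes that could never finish after the grant: W2 and W1.


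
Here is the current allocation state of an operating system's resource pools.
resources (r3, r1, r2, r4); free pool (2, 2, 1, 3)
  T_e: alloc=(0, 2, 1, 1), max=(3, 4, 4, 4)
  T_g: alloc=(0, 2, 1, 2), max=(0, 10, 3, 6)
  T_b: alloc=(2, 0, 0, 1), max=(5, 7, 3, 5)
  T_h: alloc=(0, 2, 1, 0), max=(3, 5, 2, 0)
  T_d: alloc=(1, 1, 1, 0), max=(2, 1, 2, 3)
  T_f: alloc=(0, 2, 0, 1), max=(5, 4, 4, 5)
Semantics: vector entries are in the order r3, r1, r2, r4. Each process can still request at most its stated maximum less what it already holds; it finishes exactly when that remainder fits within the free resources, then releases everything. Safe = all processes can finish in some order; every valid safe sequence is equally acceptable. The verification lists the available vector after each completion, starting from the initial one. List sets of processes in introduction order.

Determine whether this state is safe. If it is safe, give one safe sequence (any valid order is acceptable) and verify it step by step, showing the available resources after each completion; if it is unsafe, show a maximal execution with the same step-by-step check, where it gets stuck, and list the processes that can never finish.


The state is SAFE; one workable sequence: T_d, T_h, T_e, T_b, T_f, T_g.
Key observation: at T_d the run first touches a limit — (1, 0, 1, 3) against (2, 2, 1, 3), exact on a resource it actually requests.
Check, step by step:
  pool = (2, 2, 1, 3)
  T_d needs (1, 0, 1, 3) <= (2, 2, 1, 3) -> finishes; pool += (1, 1, 1, 0) = (3, 3, 2, 3)
  T_h needs (3, 3, 1, 0) <= (3, 3, 2, 3) -> finishes; pool += (0, 2, 1, 0) = (3, 5, 3, 3)
  T_e needs (3, 2, 3, 3) <= (3, 5, 3, 3) -> finishes; pool += (0, 2, 1, 1) = (3, 7, 4, 4)
  T_b needs (3, 7, 3, 4) <= (3, 7, 4, 4) -> finishes; pool += (2, 0, 0, 1) = (5, 7, 4, 5)
  T_f needs (5, 2, 4, 4) <= (5, 7, 4, 5) -> finishes; pool += (0, 2, 0, 1) = (5, 9, 4, 6)
  T_g needs (0, 8, 2, 4) <= (5, 9, 4, 6) -> finishes; pool += (0, 2, 1, 2) = (5, 11, 5, 8)


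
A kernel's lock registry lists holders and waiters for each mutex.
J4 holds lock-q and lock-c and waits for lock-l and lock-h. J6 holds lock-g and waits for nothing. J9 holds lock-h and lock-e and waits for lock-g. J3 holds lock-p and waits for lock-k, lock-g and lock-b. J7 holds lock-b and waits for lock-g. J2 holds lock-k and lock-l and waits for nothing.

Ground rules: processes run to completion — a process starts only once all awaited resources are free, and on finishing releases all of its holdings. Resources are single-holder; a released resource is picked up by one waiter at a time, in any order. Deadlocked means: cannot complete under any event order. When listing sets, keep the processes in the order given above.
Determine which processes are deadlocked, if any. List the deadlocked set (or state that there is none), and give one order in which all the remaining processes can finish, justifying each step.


No process is deadlocked.
Key observation: the waits form no ring: some process can always run, and its releases unblock the others one by one.
One completion order for the rest: J6, J2, J7, J9, J3, J4.
Walking it through:
  run J6 (it waits on nothing); releases lock-g
  run J2 (it waits on nothing); releases lock-k and lock-l
  J7: everything it awaited (lock-g) is free; runs, freeing lock-b
  J9: everything it awaited (lock-g) is free; runs, freeing lock-h and lock-e
  J3: everything it awaited (lock-k, lock-g and lock-b) is free; runs, freeing lock-p
  J4: everything it awaited (lock-l and lock-h) is free; runs, freeing lock-q and lock-c


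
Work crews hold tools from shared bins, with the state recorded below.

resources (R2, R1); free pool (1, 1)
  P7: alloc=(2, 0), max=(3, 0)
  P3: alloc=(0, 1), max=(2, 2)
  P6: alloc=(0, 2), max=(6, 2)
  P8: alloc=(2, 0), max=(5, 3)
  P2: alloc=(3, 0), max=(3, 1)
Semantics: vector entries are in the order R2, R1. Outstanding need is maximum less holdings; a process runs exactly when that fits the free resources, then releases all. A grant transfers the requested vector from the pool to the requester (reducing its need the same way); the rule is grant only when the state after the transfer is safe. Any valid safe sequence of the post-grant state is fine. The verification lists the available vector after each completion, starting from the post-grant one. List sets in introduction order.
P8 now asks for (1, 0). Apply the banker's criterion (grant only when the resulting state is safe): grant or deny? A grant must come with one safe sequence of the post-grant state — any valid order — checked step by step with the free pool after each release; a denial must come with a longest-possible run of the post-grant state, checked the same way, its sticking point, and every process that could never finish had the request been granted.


DENY: after the grant no complete ordering would exist.
Key observation: after P2, P7, P3 the pool peaks at (5, 2), and each blocked process is short somewhere: P6 on R2; P8 on R1.
After a pretend grant, a maximal execution: P2, P7, P3 — then nothing else fits. Verifying each step:
  pool = (0, 1)
  run P2 (needs (0, 1), free (0, 1)); after release of (3, 0) the pool is (3, 1)
  run P7 (needs (1, 0), free (3, 1)); after release of (2, 0) the pool is (5, 1)
  run P3 (needs (2, 1), free (5, 1)); after release of (0, 1) the pool is (5, 2)
  P6 still needs (6, 0) but only (5, 2) is free — short on R2
  P8 still needs (2, 3) but only (5, 2) is free — short on R1
Had the request been granted, P6 and P8 could never finish.


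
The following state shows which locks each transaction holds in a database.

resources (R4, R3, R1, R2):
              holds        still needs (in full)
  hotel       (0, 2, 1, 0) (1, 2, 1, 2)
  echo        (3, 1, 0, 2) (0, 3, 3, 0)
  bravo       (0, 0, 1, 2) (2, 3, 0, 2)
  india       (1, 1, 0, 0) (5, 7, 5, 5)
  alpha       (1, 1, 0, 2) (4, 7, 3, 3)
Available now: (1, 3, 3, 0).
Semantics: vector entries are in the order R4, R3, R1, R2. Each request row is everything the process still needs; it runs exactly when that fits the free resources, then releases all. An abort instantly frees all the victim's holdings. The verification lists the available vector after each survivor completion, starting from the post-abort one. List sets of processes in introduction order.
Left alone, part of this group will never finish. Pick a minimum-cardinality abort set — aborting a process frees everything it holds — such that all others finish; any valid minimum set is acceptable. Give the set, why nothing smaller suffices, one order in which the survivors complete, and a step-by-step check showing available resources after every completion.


The answer: abort india.
Key observation: the deadlocked alpha becomes finishable only because india released (1, 1, 0, 0); it completes at step 4 below.
Why nothing smaller works: aborting no one leaves the state deadlocked as given.
Survivors finish in the order: echo, hotel, bravo, alpha. Check, step by step (pool after the aborts first):
  pool = (2, 4, 3, 0)
  echo: need (0, 3, 3, 0) fits (2, 4, 3, 0); releases (3, 1, 0, 2), pool now (5, 5, 3, 2)
  hotel: need (1, 2, 1, 2) fits (5, 5, 3, 2); releases (0, 2, 1, 0), pool now (5, 7, 4, 2)
  bravo: need (2, 3, 0, 2) fits (5, 7, 4, 2); releases (0, 0, 1, 2), pool now (5, 7, 5, 4)
  alpha: need (4, 7, 3, 3) fits (5, 7, 5, 4); releases (1, 1, 0, 2), pool now (6, 8, 5, 6)


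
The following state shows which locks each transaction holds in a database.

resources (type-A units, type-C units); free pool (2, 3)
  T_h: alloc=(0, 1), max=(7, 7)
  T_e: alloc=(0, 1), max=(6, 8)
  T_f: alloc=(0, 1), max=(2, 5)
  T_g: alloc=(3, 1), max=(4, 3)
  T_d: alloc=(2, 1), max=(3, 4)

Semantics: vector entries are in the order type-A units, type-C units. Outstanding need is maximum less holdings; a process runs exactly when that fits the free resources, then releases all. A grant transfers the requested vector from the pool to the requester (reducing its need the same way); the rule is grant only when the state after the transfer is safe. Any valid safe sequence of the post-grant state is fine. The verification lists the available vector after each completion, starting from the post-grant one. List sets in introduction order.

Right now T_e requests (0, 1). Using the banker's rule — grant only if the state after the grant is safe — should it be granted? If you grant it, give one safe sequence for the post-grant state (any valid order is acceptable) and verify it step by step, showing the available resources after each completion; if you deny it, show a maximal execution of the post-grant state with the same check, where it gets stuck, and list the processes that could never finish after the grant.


DENY. Granting would leave the state unsafe.
Key observation: after T_g, T_d, T_f complete, (7, 5) is the best the pool ever gets, yet each leftover process wants more type-C units.
On the post-grant state, T_g, T_d, T_f is a maximal run — nothing extends it. Walking it through:
  pool = (2, 2)
  T_g needs (1, 2) <= (2, 2) -> finishes; pool += (3, 1) = (5, 3)
  T_d needs (1, 3) <= (5, 3) -> finishes; pool += (2, 1) = (7, 4)
  T_f needs (2, 4) <= (7, 4) -> finishes; pool += (0, 1) = (7, 5)
  T_h still needs (7, 6) but only (7, 5) is free — short on type-C units
  T_e still needs (6, 6) but only (7, 5) is free — short on type-C units
Had the request been granted, T_h and T_e could never finish.


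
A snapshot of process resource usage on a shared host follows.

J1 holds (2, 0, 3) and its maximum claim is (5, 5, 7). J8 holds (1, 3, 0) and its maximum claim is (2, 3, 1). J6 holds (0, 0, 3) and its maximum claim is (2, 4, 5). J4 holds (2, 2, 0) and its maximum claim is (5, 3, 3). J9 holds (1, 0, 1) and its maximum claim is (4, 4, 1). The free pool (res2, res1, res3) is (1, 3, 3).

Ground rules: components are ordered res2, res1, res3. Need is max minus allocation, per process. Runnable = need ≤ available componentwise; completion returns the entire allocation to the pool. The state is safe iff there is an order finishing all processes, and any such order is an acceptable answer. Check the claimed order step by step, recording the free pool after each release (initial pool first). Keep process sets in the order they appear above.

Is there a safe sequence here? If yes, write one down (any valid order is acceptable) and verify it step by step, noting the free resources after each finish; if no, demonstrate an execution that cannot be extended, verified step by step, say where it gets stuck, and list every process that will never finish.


The state is UNSAFE.
Key observation: J8, J6 can finish, but then (2, 6, 6) is all there is, and the blocked group's res2 demands exceed it.
Going as far as possible: J8, J6; after that, nothing fits. Step-by-step check:
  pool = (1, 3, 3)
  J8: need (1, 0, 1) fits (1, 3, 3); releases (1, 3, 0), pool now (2, 6, 3)
  J6: need (2, 4, 2) fits (2, 6, 3); releases (0, 0, 3), pool now (2, 6, 6)
  J1 cannot run: need (3, 5, 4) vs free (2, 6, 6) (insufficient res2)
  J4 cannot run: need (3, 1, 3) vs free (2, 6, 6) (insufficient res2)
  J9 cannot run: need (3, 4, 0) vs free (2, 6, 6) (insufficient res2)
Never able to finish: J1, J4 and J9.
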